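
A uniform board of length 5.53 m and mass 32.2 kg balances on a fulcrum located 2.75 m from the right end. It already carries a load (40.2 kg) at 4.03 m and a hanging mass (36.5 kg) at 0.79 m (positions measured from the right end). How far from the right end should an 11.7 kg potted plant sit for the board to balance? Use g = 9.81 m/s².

x ≈ 4.43 m from the right end

Choose the fulcrum (at 2.75 m from the right end) as the axis so the support reaction has zero arm there.
Beam weight: 32.2 × 9.81 = 315.9 N down at 2.765 m → arm 0.015 m, τ = 315.9 × 0.015 = 4.738 N·m counterclockwise.
Load: 40.2 × 9.81 = 394.4 N down at 4.03 m → arm 1.28 m, τ = 394.4 × 1.28 = 504.8 N·m counterclockwise.
Hanging mass: 36.5 × 9.81 = 358.1 N down at 0.79 m → arm 1.96 m, τ = 358.1 × 1.96 = 701.9 N·m clockwise.
Net moment of existing loads = 192.4 N·m clockwise.
The potted plant weighs 11.7 × 9.81 = 114.8 N and must supply an equal counterclockwise moment, so its lever arm about the fulcrum is 192.4 / 114.8 = 1.68 m.
That puts it at 2.75 + 1.68 = 4.43 m from the right end.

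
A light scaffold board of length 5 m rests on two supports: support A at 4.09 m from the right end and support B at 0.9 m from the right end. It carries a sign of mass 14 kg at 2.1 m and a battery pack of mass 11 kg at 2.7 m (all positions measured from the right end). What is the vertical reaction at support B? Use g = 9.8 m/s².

R_B ≈ 133 N

Choose support A as the axis so its reaction then has zero moment arm.
Sign: 14 × 9.8 = 137.2 N down at 2.1 m → arm 1.99 m, τ = 137.2 × 1.99 = 273 N·m clockwise.
Battery pack: 11 × 9.8 = 107.8 N down at 2.7 m → arm 1.39 m, τ = 107.8 × 1.39 = 149.8 N·m clockwise.
Net load moment about support A = 422.8 N·m clockwise.
Reaction R at support B is upward at 0.9 m, arm 3.19 m → moment R × 3.19 counterclockwise.
For rotational equilibrium, R × 3.19 = 422.8, so R = 133 N.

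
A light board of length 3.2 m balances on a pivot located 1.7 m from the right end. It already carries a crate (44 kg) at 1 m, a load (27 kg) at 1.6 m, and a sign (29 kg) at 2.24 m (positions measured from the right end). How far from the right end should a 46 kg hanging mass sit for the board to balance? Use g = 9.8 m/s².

Take moments about the pivot (at 1.7 m from the right end).
Crate: 44 × 9.8 = 431.2 N down at 1 m → arm 0.7 m, τ = 431.2 × 0.7 = 301.8 N·m clockwise.
Load: 27 × 9.8 = 264.6 N down at 1.6 m → arm 0.1 m, τ = 264.6 × 0.1 = 26.46 N·m clockwise.
Sign: 29 × 9.8 = 284.2 N down at 2.24 m → arm 0.54 m, τ = 284.2 × 0.54 = 153.5 N·m counterclockwise.
Net moment of existing loads = 174.8 N·m clockwise.
The hanging mass weighs 46 × 9.8 = 450.8 N and must supply an equal counterclockwise moment, so its lever arm about the pivot is 174.8 / 450.8 = 0.388 m.
That puts it at 1.7 + 0.388 = 2.09 m from the right end.

x ≈ 2.09 m from the right end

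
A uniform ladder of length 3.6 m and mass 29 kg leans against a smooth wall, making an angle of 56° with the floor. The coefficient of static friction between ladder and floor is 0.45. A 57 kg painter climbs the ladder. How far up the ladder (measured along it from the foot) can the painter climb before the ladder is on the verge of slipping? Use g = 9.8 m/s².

Take moments about the foot of the ladder.
Ladder weight 29×9.8 = 284.2 N acts at 1.8 m along the ladder; its horizontal arm is 1.8·cos56° = 1.007 m → τ = 286.2 N·m clockwise.
Painter weight 57×9.8 = 558.6 N at distance d → arm d·cos56° → τ = 558.6·d·0.5592 clockwise.
Wall normal N at the top has arm L sinθ = 2.985 m counterclockwise, so Στ = 0 gives N·2.985 = 286.2 + 312.4·d.
ΣFy = 0 ⇒ N_floor = 842.8 N, so the maximum friction is μ_s·N_floor = 0.45×842.8 = 379.3 N. ΣFx = 0 ⇒ N_wall = f, so at the slipping point N = 379.3 N.
Substituting: 379.3×2.985 = 286.2 + 312.4·d ⇒ d = (1132 − 286.2) / 312.4 = 2.71 m.

d ≈ 2.71 m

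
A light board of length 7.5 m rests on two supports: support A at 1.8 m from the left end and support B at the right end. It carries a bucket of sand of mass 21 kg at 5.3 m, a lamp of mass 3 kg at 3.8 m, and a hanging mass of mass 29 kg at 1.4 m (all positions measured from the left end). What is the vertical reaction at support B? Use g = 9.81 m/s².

Taking torques about support A:
Bucket of sand: 21 × 9.81 = 206 N down at 5.3 m → arm 3.5 m, τ = 206 × 3.5 = 721 N·m clockwise.
Lamp: 3 × 9.81 = 29.43 N down at 3.8 m → arm 2 m, τ = 29.43 × 2 = 58.86 N·m clockwise.
Hanging mass: 29 × 9.81 = 284.5 N down at 1.4 m → arm 0.4 m, τ = 284.5 × 0.4 = 113.8 N·m counterclockwise.
Net load moment about support A = 666.1 N·m clockwise.
Reaction R at support B is upward at 7.5 m, arm 5.7 m → moment R × 5.7 counterclockwise.
Balancing moments: R × 5.7 = 666.1, giving R = 117 N.

R_B ≈ 117 N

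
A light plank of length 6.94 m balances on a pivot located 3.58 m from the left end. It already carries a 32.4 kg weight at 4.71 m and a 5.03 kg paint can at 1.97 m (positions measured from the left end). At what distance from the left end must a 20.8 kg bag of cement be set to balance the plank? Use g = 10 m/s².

x ≈ 2.21 m from the left end

Take moments about the pivot (at 3.58 m from the left end).
Weight: 32.4 × 10 = 324 N down at 4.71 m → arm 1.13 m, τ = 324 × 1.13 = 366.1 N·m clockwise.
Paint can: 5.03 × 10 = 50.3 N down at 1.97 m → arm 1.61 m, τ = 50.3 × 1.61 = 80.98 N·m counterclockwise.
Net moment of existing loads = 285.1 N·m clockwise.
The bag of cement weighs 20.8 × 10 = 208 N and must supply an equal counterclockwise moment, so its lever arm about the pivot is 285.1 / 208 = 1.37 m.
That puts it at 3.58 − 1.37 = 2.21 m from the left end.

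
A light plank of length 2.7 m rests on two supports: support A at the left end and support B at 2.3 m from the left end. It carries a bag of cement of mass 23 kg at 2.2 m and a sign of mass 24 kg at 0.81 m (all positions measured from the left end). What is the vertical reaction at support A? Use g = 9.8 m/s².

Choose support B as the axis so its reaction then has zero moment arm.
Bag of cement: 23 × 9.8 = 225.4 N down at 2.2 m → arm 0.1 m, τ = 225.4 × 0.1 = 22.54 N·m counterclockwise.
Sign: 24 × 9.8 = 235.2 N down at 0.81 m → arm 1.49 m, τ = 235.2 × 1.49 = 350.4 N·m counterclockwise.
Net load moment about support B = 372.9 N·m counterclockwise.
Reaction R at support A is upward at 0 m, arm 2.3 m → moment R × 2.3 clockwise.
Στ = 0 ⇒ R × 2.3 = 372.9 ⇒ R = 162 N.

R_A ≈ 162 N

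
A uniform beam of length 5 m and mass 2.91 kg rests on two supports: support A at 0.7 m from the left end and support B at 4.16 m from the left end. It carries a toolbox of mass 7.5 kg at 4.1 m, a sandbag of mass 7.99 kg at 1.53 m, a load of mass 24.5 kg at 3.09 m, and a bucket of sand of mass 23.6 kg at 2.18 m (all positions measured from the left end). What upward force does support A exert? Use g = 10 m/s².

Taking torques about support B:
Beam weight: 2.91 × 10 = 29.1 N down at 2.5 m → arm 1.66 m, τ = 29.1 × 1.66 = 48.31 N·m counterclockwise.
Toolbox: 7.5 × 10 = 75 N down at 4.1 m → arm 0.06 m, τ = 75 × 0.06 = 4.5 N·m counterclockwise.
Sandbag: 7.99 × 10 = 79.9 N down at 1.53 m → arm 2.63 m, τ = 79.9 × 2.63 = 210.1 N·m counterclockwise.
Load: 24.5 × 10 = 245 N down at 3.09 m → arm 1.07 m, τ = 245 × 1.07 = 262.2 N·m counterclockwise.
Bucket of sand: 23.6 × 10 = 236 N down at 2.18 m → arm 1.98 m, τ = 236 × 1.98 = 467.3 N·m counterclockwise.
Net load moment about support B = 992.4 N·m counterclockwise.
Reaction R at support A is upward at 0.7 m, arm 3.46 m → moment R × 3.46 clockwise.
Στ = 0 ⇒ R × 3.46 = 992.4 ⇒ R = 287 N.

R_A ≈ 287 N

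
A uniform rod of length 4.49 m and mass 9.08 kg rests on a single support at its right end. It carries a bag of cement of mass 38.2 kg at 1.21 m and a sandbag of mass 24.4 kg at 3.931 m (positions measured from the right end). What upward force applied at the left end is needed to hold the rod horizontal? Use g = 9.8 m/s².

Sum moments about the right end (the unknown pivot reaction has zero arm there).
Beam weight: 9.08 × 9.8 = 88.98 N down at 2.245 m → arm 2.245 m, τ = 88.98 × 2.245 = 199.8 N·m counterclockwise.
Bag of cement: 38.2 × 9.8 = 374.4 N down at 1.21 m → arm 1.21 m, τ = 374.4 × 1.21 = 453 N·m counterclockwise.
Sandbag: 24.4 × 9.8 = 239.1 N down at 3.931 m → arm 3.931 m, τ = 239.1 × 3.931 = 939.9 N·m counterclockwise.
Net moment of the loads = 1593 N·m counterclockwise.
The upward force F acts at the left end, arm 4.49 m, giving F × 4.49 clockwise.
Balancing moments: F × 4.49 = 1593, giving F = 1593 / 4.49 = 355 N.

F ≈ 355 N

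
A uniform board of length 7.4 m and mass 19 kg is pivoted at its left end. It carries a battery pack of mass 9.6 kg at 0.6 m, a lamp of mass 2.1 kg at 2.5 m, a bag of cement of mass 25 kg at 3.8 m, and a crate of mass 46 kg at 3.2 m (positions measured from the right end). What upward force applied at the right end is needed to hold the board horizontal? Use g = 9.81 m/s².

About the left end:
Beam weight: 19 × 9.81 = 186.4 N down at 3.7 m → arm 3.7 m, τ = 186.4 × 3.7 = 689.7 N·m clockwise.
Battery pack: 9.6 × 9.81 = 94.18 N down at 0.6 m → arm 6.8 m, τ = 94.18 × 6.8 = 640.4 N·m clockwise.
Lamp: 2.1 × 9.81 = 20.6 N down at 2.5 m → arm 4.9 m, τ = 20.6 × 4.9 = 100.9 N·m clockwise.
Bag of cement: 25 × 9.81 = 245.2 N down at 3.8 m → arm 3.6 m, τ = 245.2 × 3.6 = 882.7 N·m clockwise.
Crate: 46 × 9.81 = 451.3 N down at 3.2 m → arm 4.2 m, τ = 451.3 × 4.2 = 1895 N·m clockwise.
Net moment of the loads = 4209 N·m clockwise.
The upward force F acts at the right end, arm 7.4 m, giving F × 7.4 counterclockwise.
For rotational equilibrium, F × 7.4 = 4209, so F = 4209 / 7.4 = 569 N.

F ≈ 569 N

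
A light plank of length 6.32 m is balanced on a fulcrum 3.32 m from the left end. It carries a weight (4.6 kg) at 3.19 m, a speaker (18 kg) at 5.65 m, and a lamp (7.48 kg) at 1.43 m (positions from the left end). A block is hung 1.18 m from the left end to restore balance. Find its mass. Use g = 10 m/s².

Sum moments about the fulcrum (at 3.32 m from the left end) (the support reaction has zero arm there).
Weight: 4.6 × 10 = 46 N down at 3.19 m → arm 0.13 m, τ = 46 × 0.13 = 5.98 N·m counterclockwise.
Speaker: 18 × 10 = 180 N down at 5.65 m → arm 2.33 m, τ = 180 × 2.33 = 419.4 N·m clockwise.
Lamp: 7.48 × 10 = 74.8 N down at 1.43 m → arm 1.89 m, τ = 74.8 × 1.89 = 141.4 N·m counterclockwise.
Net moment of known loads = 272 N·m clockwise.
An unknown mass m at 1.18 m has arm 2.14 m; its moment is m·g·2.14 counterclockwise.
Balancing moments: m × 10 × 2.14 = 272, giving m = 272 / (10 × 2.14) = 12.7 kg.

m ≈ 12.7 kg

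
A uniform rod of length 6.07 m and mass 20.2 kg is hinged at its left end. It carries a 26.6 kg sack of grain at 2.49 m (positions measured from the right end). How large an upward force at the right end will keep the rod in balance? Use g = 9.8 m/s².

F ≈ 253 N

Taking torques about the left end:
Beam weight: 20.2 × 9.8 = 198 N down at 3.035 m → arm 3.035 m, τ = 198 × 3.035 = 600.9 N·m clockwise.
Sack of grain: 26.6 × 9.8 = 260.7 N down at 2.49 m → arm 3.58 m, τ = 260.7 × 3.58 = 933.3 N·m clockwise.
Net moment of the loads = 1534 N·m clockwise.
The upward force F acts at the right end, arm 6.07 m, giving F × 6.07 counterclockwise.
Στ = 0 ⇒ F × 6.07 = 1534 ⇒ F = 1534 / 6.07 = 253 N.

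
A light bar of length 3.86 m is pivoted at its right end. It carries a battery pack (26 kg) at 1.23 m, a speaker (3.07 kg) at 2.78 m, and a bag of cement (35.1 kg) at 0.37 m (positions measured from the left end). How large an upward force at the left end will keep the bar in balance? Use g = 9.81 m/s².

F ≈ 494 N

Choose the right end as the axis so the unknown pivot reaction has zero arm there.
Battery pack: 26 × 9.81 = 255.1 N down at 1.23 m → arm 2.63 m, τ = 255.1 × 2.63 = 670.9 N·m counterclockwise.
Speaker: 3.07 × 9.81 = 30.12 N down at 2.78 m → arm 1.08 m, τ = 30.12 × 1.08 = 32.53 N·m counterclockwise.
Bag of cement: 35.1 × 9.81 = 344.3 N down at 0.37 m → arm 3.49 m, τ = 344.3 × 3.49 = 1202 N·m counterclockwise.
Net moment of the loads = 1905 N·m counterclockwise.
The upward force F acts at the left end, arm 3.86 m, giving F × 3.86 clockwise.
Στ = 0 ⇒ F × 3.86 = 1905 ⇒ F = 1905 / 3.86 = 494 N.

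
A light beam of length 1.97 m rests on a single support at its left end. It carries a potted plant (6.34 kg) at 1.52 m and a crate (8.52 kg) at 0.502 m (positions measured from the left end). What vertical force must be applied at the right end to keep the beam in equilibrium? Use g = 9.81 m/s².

Choose the left end as the axis so the unknown pivot reaction has zero arm there.
Potted plant: 6.34 × 9.81 = 62.2 N down at 1.52 m → arm 1.52 m, τ = 62.2 × 1.52 = 94.54 N·m clockwise.
Crate: 8.52 × 9.81 = 83.58 N down at 0.502 m → arm 0.502 m, τ = 83.58 × 0.502 = 41.96 N·m clockwise.
Net moment of the loads = 136.5 N·m clockwise.
The upward force F acts at the right end, arm 1.97 m, giving F × 1.97 counterclockwise.
Στ = 0 ⇒ F × 1.97 = 136.5 ⇒ F = 136.5 / 1.97 = 69.3 N.

F ≈ 69.3 N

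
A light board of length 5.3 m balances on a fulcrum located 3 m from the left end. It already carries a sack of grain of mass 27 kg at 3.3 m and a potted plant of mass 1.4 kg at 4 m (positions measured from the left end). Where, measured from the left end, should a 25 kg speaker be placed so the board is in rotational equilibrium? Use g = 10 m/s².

x ≈ 2.62 m from the left end

Sum moments about the fulcrum (at 3 m from the left end) (the support reaction has zero arm there).
Sack of grain: 27 × 10 = 270 N down at 3.3 m → arm 0.3 m, τ = 270 × 0.3 = 81 N·m clockwise.
Potted plant: 1.4 × 10 = 14 N down at 4 m → arm 1 m, τ = 14 × 1 = 14 N·m clockwise.
Net moment of existing loads = 95 N·m clockwise.
The speaker weighs 25 × 10 = 250 N and must supply an equal counterclockwise moment, so its lever arm about the fulcrum is 95 / 250 = 0.38 m.
That puts it at 3 − 0.38 = 2.62 m from the left end.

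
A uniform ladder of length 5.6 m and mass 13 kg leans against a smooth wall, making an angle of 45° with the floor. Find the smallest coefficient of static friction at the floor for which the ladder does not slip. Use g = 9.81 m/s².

μ_min ≈ 0.5

Take moments about the foot of the ladder.
Ladder weight 13×9.81 = 127.5 N acts at 2.8 m along the ladder; its horizontal arm is 2.8·cos45° = 1.98 m → τ = 252.4 N·m clockwise.
Wall normal N acts horizontally at the top; its moment arm is the height L sinθ = 5.6·sin45° = 3.96 m, counterclockwise.
Setting net torque to zero: N × 3.96 = 252.4 → N = 63.74 N.
ΣFx = 0 ⇒ f = N_wall = 63.74 N. ΣFy = 0 ⇒ N_floor = 127.5 N.
μ_min = f / N_floor = 63.74 / 127.5 = 0.5.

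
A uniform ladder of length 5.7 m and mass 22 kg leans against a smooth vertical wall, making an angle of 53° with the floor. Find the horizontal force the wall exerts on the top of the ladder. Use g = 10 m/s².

N_wall ≈ 82.9 N

Take moments about the foot of the ladder.
Ladder weight 22×10 = 220 N acts at 2.85 m along the ladder; its horizontal arm is 2.85·cos53° = 1.715 m → τ = 377.3 N·m clockwise.
Wall normal N acts horizontally at the top; its moment arm is the height L sinθ = 5.7·sin53° = 4.552 m, counterclockwise.
Balancing moments: N × 4.552 = 377.3, giving N = 82.9 N.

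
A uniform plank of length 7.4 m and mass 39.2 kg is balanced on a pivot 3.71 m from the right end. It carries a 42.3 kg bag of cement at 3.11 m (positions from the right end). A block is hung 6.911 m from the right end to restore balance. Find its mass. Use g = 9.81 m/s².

Take moments about the pivot (at 3.71 m from the right end).
Beam weight: 39.2 × 9.81 = 384.6 N down at 3.7 m → arm 0.01 m, τ = 384.6 × 0.01 = 3.846 N·m clockwise.
Bag of cement: 42.3 × 9.81 = 415 N down at 3.11 m → arm 0.6 m, τ = 415 × 0.6 = 249 N·m clockwise.
Net moment of known loads = 252.8 N·m clockwise.
An unknown mass m at 6.911 m has arm 3.201 m; its moment is m·g·3.201 counterclockwise.
For rotational equilibrium, m × 9.81 × 3.201 = 252.8, so m = 252.8 / (9.81 × 3.201) = 8.05 kg.

m ≈ 8.05 kg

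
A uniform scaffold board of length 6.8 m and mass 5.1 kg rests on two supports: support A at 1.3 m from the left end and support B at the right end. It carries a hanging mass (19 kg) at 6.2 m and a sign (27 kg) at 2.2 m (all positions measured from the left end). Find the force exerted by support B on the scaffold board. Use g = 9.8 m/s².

About support A:
Beam weight: 5.1 × 9.8 = 49.98 N down at 3.4 m → arm 2.1 m, τ = 49.98 × 2.1 = 105 N·m clockwise.
Hanging mass: 19 × 9.8 = 186.2 N down at 6.2 m → arm 4.9 m, τ = 186.2 × 4.9 = 912.4 N·m clockwise.
Sign: 27 × 9.8 = 264.6 N down at 2.2 m → arm 0.9 m, τ = 264.6 × 0.9 = 238.1 N·m clockwise.
Net load moment about support A = 1256 N·m clockwise.
Reaction R at support B is upward at 6.8 m, arm 5.5 m → moment R × 5.5 counterclockwise.
Balancing moments: R × 5.5 = 1256, giving R = 228 N.

R_B ≈ 228 N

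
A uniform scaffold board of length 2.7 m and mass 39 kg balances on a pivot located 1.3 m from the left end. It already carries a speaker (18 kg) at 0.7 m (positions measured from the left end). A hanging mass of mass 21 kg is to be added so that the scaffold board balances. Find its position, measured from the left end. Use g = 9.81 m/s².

x ≈ 1.72 m from the left end

About the pivot (at 1.3 m from the left end):
Beam weight: 39 × 9.81 = 382.6 N down at 1.35 m → arm 0.05 m, τ = 382.6 × 0.05 = 19.13 N·m clockwise.
Speaker: 18 × 9.81 = 176.6 N down at 0.7 m → arm 0.6 m, τ = 176.6 × 0.6 = 106 N·m counterclockwise.
Net moment of existing loads = 86.87 N·m counterclockwise.
The hanging mass weighs 21 × 9.81 = 206 N and must supply an equal clockwise moment, so its lever arm about the pivot is 86.87 / 206 = 0.422 m.
That puts it at 1.3 + 0.422 = 1.72 m from the left end.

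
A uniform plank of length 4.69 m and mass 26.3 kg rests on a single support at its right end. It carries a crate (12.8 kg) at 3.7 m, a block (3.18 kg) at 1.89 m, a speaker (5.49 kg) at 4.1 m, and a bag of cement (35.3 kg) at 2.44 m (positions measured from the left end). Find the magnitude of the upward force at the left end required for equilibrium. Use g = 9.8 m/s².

Take moments about the right end.
Beam weight: 26.3 × 9.8 = 257.7 N down at 2.345 m → arm 2.345 m, τ = 257.7 × 2.345 = 604.3 N·m counterclockwise.
Crate: 12.8 × 9.8 = 125.4 N down at 3.7 m → arm 0.99 m, τ = 125.4 × 0.99 = 124.1 N·m counterclockwise.
Block: 3.18 × 9.8 = 31.16 N down at 1.89 m → arm 2.8 m, τ = 31.16 × 2.8 = 87.25 N·m counterclockwise.
Speaker: 5.49 × 9.8 = 53.8 N down at 4.1 m → arm 0.59 m, τ = 53.8 × 0.59 = 31.74 N·m counterclockwise.
Bag of cement: 35.3 × 9.8 = 345.9 N down at 2.44 m → arm 2.25 m, τ = 345.9 × 2.25 = 778.3 N·m counterclockwise.
Net moment of the loads = 1626 N·m counterclockwise.
The upward force F acts at the left end, arm 4.69 m, giving F × 4.69 clockwise.
Balancing moments: F × 4.69 = 1626, giving F = 1626 / 4.69 = 347 N.

F ≈ 347 N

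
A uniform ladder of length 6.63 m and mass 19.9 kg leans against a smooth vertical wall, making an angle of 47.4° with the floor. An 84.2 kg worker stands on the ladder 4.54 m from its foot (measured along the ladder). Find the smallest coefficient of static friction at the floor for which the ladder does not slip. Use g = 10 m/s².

Take moments about the foot of the ladder.
Ladder weight 19.9×10 = 199 N acts at 3.315 m along the ladder; its horizontal arm is 3.315·cos47.4° = 2.244 m → τ = 446.6 N·m clockwise.
Worker: 84.2×10 = 842 N at 4.54 m → arm 3.073 m → τ = 2587 N·m clockwise.
Wall normal N acts horizontally at the top; its moment arm is the height L sinθ = 6.63·sin47.4° = 4.88 m, counterclockwise.
Setting net torque to zero: N × 4.88 = 3034 → N = 621.7 N.
ΣFx = 0 ⇒ f = N_wall = 621.7 N. ΣFy = 0 ⇒ N_floor = 1041 N.
μ_min = f / N_floor = 621.7 / 1041 = 0.597.

μ_min ≈ 0.597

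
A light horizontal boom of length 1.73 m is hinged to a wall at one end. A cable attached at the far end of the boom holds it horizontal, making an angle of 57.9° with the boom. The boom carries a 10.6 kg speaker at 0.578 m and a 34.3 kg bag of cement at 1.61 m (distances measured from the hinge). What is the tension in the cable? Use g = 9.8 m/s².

Choose the hinge as the axis so the unknown hinge reaction has zero arm there.
Speaker: 10.6 × 9.8 = 103.9 N down at 0.578 m → arm 0.578 m, τ = 103.9 × 0.578 = 60.05 N·m clockwise.
Bag of cement: 34.3 × 9.8 = 336.1 N down at 1.61 m → arm 1.61 m, τ = 336.1 × 1.61 = 541.1 N·m clockwise.
Total clockwise load moment = 601.1 N·m.
The cable tension T acts at 1.73 m; only its component perpendicular to the boom, T sinθ, produces torque. sin 57.9° = 0.8471.
For rotational equilibrium, T × 1.73 × 0.8471 = 601.1, so T = 601.1 / 1.465 = 410 N.

T ≈ 410 N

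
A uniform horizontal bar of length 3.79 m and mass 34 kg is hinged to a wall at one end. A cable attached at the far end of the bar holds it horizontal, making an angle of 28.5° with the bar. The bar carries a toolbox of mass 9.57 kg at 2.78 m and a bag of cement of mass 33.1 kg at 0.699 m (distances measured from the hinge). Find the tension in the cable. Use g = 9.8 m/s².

T ≈ 619 N

Choose the hinge as the axis so the unknown hinge reaction has zero arm there.
Beam weight: 34 × 9.8 = 333.2 N down at 1.895 m → arm 1.895 m, τ = 333.2 × 1.895 = 631.4 N·m clockwise.
Toolbox: 9.57 × 9.8 = 93.79 N down at 2.78 m → arm 2.78 m, τ = 93.79 × 2.78 = 260.7 N·m clockwise.
Bag of cement: 33.1 × 9.8 = 324.4 N down at 0.699 m → arm 0.699 m, τ = 324.4 × 0.699 = 226.8 N·m clockwise.
Total clockwise load moment = 1119 N·m.
The cable tension T acts at 3.79 m; only its component perpendicular to the bar, T sinθ, produces torque. sin 28.5° = 0.4772.
For rotational equilibrium, T × 3.79 × 0.4772 = 1119, so T = 1119 / 1.809 = 619 N.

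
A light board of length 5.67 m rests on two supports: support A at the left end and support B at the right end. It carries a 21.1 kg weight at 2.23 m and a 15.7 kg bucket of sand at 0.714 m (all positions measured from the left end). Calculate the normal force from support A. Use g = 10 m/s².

R_A ≈ 265 N

About support B:
Weight: 21.1 × 10 = 211 N down at 2.23 m → arm 3.44 m, τ = 211 × 3.44 = 725.8 N·m counterclockwise.
Bucket of sand: 15.7 × 10 = 157 N down at 0.714 m → arm 4.956 m, τ = 157 × 4.956 = 778.1 N·m counterclockwise.
Net load moment about support B = 1504 N·m counterclockwise.
Reaction R at support A is upward at 0 m, arm 5.67 m → moment R × 5.67 clockwise.
For rotational equilibrium, R × 5.67 = 1504, so R = 265 N.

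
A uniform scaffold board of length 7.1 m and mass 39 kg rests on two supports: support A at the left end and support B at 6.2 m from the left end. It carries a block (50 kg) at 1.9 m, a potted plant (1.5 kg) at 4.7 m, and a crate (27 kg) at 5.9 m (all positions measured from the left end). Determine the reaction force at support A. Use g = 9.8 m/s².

Take moments about support B.
Beam weight: 39 × 9.8 = 382.2 N down at 3.55 m → arm 2.65 m, τ = 382.2 × 2.65 = 1013 N·m counterclockwise.
Block: 50 × 9.8 = 490 N down at 1.9 m → arm 4.3 m, τ = 490 × 4.3 = 2107 N·m counterclockwise.
Potted plant: 1.5 × 9.8 = 14.7 N down at 4.7 m → arm 1.5 m, τ = 14.7 × 1.5 = 22.05 N·m counterclockwise.
Crate: 27 × 9.8 = 264.6 N down at 5.9 m → arm 0.3 m, τ = 264.6 × 0.3 = 79.38 N·m counterclockwise.
Net load moment about support B = 3221 N·m counterclockwise.
Reaction R at support A is upward at 0 m, arm 6.2 m → moment R × 6.2 clockwise.
For rotational equilibrium, R × 6.2 = 3221, so R = 520 N.

R_A ≈ 520 N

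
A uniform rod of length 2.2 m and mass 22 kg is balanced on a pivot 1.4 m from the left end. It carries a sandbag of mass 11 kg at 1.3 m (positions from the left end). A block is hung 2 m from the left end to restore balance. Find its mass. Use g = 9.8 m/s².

m ≈ 12.8 kg

Choose the pivot (at 1.4 m from the left end) as the axis so the support reaction has zero arm there.
Beam weight: 22 × 9.8 = 215.6 N down at 1.1 m → arm 0.3 m, τ = 215.6 × 0.3 = 64.68 N·m counterclockwise.
Sandbag: 11 × 9.8 = 107.8 N down at 1.3 m → arm 0.1 m, τ = 107.8 × 0.1 = 10.78 N·m counterclockwise.
Net moment of known loads = 75.46 N·m counterclockwise.
An unknown mass m at 2 m has arm 0.6 m; its moment is m·g·0.6 clockwise.
Setting net torque to zero: m × 9.8 × 0.6 = 75.46 → m = 75.46 / (9.8 × 0.6) = 12.8 kg.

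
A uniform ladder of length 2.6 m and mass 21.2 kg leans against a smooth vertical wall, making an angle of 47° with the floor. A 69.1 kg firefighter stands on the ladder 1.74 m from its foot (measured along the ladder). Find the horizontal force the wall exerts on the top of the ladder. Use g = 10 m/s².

N_wall ≈ 530 N

Sum moments about the foot of the ladder (the floor normal and friction both act there and drop out).
Ladder weight 21.2×10 = 212 N acts at 1.3 m along the ladder; its horizontal arm is 1.3·cos47° = 0.8866 m → τ = 188 N·m clockwise.
Firefighter: 69.1×10 = 691 N at 1.74 m → arm 1.187 m → τ = 820.2 N·m clockwise.
Wall normal N acts horizontally at the top; its moment arm is the height L sinθ = 2.6·sin47° = 1.902 m, counterclockwise.
Setting net torque to zero: N × 1.902 = 1008 → N = 530 N.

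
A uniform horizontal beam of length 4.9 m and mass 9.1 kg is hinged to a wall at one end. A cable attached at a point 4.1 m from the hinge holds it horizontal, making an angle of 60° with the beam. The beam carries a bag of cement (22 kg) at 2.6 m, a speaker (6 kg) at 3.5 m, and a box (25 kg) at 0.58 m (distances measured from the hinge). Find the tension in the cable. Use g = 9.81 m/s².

Sum moments about the hinge (the unknown hinge reaction has zero arm there).
Beam weight: 9.1 × 9.81 = 89.27 N down at 2.45 m → arm 2.45 m, τ = 89.27 × 2.45 = 218.7 N·m clockwise.
Bag of cement: 22 × 9.81 = 215.8 N down at 2.6 m → arm 2.6 m, τ = 215.8 × 2.6 = 561.1 N·m clockwise.
Speaker: 6 × 9.81 = 58.86 N down at 3.5 m → arm 3.5 m, τ = 58.86 × 3.5 = 206 N·m clockwise.
Box: 25 × 9.81 = 245.2 N down at 0.58 m → arm 0.58 m, τ = 245.2 × 0.58 = 142.2 N·m clockwise.
Total clockwise load moment = 1128 N·m.
The cable tension T acts at 4.1 m; only its component perpendicular to the beam, T sinθ, produces torque. sin 60° = 0.866.
For rotational equilibrium, T × 4.1 × 0.866 = 1128, so T = 1128 / 3.551 = 318 N.

T ≈ 318 N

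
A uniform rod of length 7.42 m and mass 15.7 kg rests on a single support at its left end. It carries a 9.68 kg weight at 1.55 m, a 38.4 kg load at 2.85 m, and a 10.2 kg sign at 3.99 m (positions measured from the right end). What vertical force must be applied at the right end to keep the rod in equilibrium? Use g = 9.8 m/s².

F ≈ 430 N

About the left end:
Beam weight: 15.7 × 9.8 = 153.9 N down at 3.71 m → arm 3.71 m, τ = 153.9 × 3.71 = 571 N·m clockwise.
Weight: 9.68 × 9.8 = 94.86 N down at 1.55 m → arm 5.87 m, τ = 94.86 × 5.87 = 556.8 N·m clockwise.
Load: 38.4 × 9.8 = 376.3 N down at 2.85 m → arm 4.57 m, τ = 376.3 × 4.57 = 1720 N·m clockwise.
Sign: 10.2 × 9.8 = 99.96 N down at 3.99 m → arm 3.43 m, τ = 99.96 × 3.43 = 342.9 N·m clockwise.
Net moment of the loads = 3191 N·m clockwise.
The upward force F acts at the right end, arm 7.42 m, giving F × 7.42 counterclockwise.
Balancing moments: F × 7.42 = 3191, giving F = 3191 / 7.42 = 430 N.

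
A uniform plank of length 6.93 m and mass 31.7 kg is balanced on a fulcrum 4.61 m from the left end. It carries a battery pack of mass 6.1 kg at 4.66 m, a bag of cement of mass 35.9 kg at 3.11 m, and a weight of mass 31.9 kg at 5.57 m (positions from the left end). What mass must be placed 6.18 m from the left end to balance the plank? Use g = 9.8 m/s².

About the fulcrum (at 4.61 m from the left end):
Beam weight: 31.7 × 9.8 = 310.7 N down at 3.465 m → arm 1.145 m, τ = 310.7 × 1.145 = 355.8 N·m counterclockwise.
Battery pack: 6.1 × 9.8 = 59.78 N down at 4.66 m → arm 0.05 m, τ = 59.78 × 0.05 = 2.989 N·m clockwise.
Bag of cement: 35.9 × 9.8 = 351.8 N down at 3.11 m → arm 1.5 m, τ = 351.8 × 1.5 = 527.7 N·m counterclockwise.
Weight: 31.9 × 9.8 = 312.6 N down at 5.57 m → arm 0.96 m, τ = 312.6 × 0.96 = 300.1 N·m clockwise.
Net moment of known loads = 580.4 N·m counterclockwise.
An unknown mass m at 6.18 m has arm 1.57 m; its moment is m·g·1.57 clockwise.
For rotational equilibrium, m × 9.8 × 1.57 = 580.4, so m = 580.4 / (9.8 × 1.57) = 37.7 kg.

m ≈ 37.7 kg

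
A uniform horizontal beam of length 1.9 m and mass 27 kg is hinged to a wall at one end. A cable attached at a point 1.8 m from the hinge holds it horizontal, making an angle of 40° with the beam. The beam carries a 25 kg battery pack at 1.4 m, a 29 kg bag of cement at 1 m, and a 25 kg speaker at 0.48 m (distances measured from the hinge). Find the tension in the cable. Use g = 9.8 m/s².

Choose the hinge as the axis so the unknown hinge reaction has zero arm there.
Beam weight: 27 × 9.8 = 264.6 N down at 0.95 m → arm 0.95 m, τ = 264.6 × 0.95 = 251.4 N·m clockwise.
Battery pack: 25 × 9.8 = 245 N down at 1.4 m → arm 1.4 m, τ = 245 × 1.4 = 343 N·m clockwise.
Bag of cement: 29 × 9.8 = 284.2 N down at 1 m → arm 1 m, τ = 284.2 × 1 = 284.2 N·m clockwise.
Speaker: 25 × 9.8 = 245 N down at 0.48 m → arm 0.48 m, τ = 245 × 0.48 = 117.6 N·m clockwise.
Total clockwise load moment = 996.2 N·m.
The cable tension T acts at 1.8 m; only its component perpendicular to the beam, T sinθ, produces torque. sin 40° = 0.6428.
For rotational equilibrium, T × 1.8 × 0.6428 = 996.2, so T = 996.2 / 1.157 = 861 N.

T ≈ 861 N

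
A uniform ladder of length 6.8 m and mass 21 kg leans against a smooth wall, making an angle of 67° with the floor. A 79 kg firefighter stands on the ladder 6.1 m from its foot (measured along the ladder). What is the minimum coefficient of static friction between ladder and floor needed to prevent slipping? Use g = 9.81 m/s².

Taking torques about the foot of the ladder:
Ladder weight 21×9.81 = 206 N acts at 3.4 m along the ladder; its horizontal arm is 3.4·cos67° = 1.328 m → τ = 273.6 N·m clockwise.
Firefighter: 79×9.81 = 775 N at 6.1 m → arm 2.383 m → τ = 1847 N·m clockwise.
Wall normal N acts horizontally at the top; its moment arm is the height L sinθ = 6.8·sin67° = 6.259 m, counterclockwise.
Setting net torque to zero: N × 6.259 = 2121 → N = 338.9 N.
ΣFx = 0 ⇒ f = N_wall = 338.9 N. ΣFy = 0 ⇒ N_floor = 981 N.
μ_min = f / N_floor = 338.9 / 981 = 0.345.

μ_min ≈ 0.345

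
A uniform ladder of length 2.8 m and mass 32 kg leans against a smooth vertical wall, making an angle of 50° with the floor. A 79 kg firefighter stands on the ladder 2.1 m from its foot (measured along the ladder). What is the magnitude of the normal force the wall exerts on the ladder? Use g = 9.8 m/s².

Take moments about the foot of the ladder.
Ladder weight 32×9.8 = 313.6 N acts at 1.4 m along the ladder; its horizontal arm is 1.4·cos50° = 0.8999 m → τ = 282.2 N·m clockwise.
Firefighter: 79×9.8 = 774.2 N at 2.1 m → arm 1.35 m → τ = 1045 N·m clockwise.
Wall normal N acts horizontally at the top; its moment arm is the height L sinθ = 2.8·sin50° = 2.145 m, counterclockwise.
Στ = 0 ⇒ N × 2.145 = 1327 ⇒ N = 619 N.

N_wall ≈ 619 N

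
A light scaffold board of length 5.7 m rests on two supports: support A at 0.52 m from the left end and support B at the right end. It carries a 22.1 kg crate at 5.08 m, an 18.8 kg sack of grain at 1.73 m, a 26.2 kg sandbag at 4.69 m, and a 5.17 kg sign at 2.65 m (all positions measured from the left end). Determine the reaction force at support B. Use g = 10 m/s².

Sum moments about support A (its reaction then has zero moment arm).
Crate: 22.1 × 10 = 221 N down at 5.08 m → arm 4.56 m, τ = 221 × 4.56 = 1008 N·m clockwise.
Sack of grain: 18.8 × 10 = 188 N down at 1.73 m → arm 1.21 m, τ = 188 × 1.21 = 227.5 N·m clockwise.
Sandbag: 26.2 × 10 = 262 N down at 4.69 m → arm 4.17 m, τ = 262 × 4.17 = 1093 N·m clockwise.
Sign: 5.17 × 10 = 51.7 N down at 2.65 m → arm 2.13 m, τ = 51.7 × 2.13 = 110.1 N·m clockwise.
Net load moment about support A = 2439 N·m clockwise.
Reaction R at support B is upward at 5.7 m, arm 5.18 m → moment R × 5.18 counterclockwise.
Στ = 0 ⇒ R × 5.18 = 2439 ⇒ R = 471 N.

R_B ≈ 471 N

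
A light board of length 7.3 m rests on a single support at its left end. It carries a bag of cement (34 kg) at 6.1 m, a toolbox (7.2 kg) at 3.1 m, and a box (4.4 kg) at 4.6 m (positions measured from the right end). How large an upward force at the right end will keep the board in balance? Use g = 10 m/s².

F ≈ 114 N

Taking torques about the left end:
Bag of cement: 34 × 10 = 340 N down at 6.1 m → arm 1.2 m, τ = 340 × 1.2 = 408 N·m clockwise.
Toolbox: 7.2 × 10 = 72 N down at 3.1 m → arm 4.2 m, τ = 72 × 4.2 = 302.4 N·m clockwise.
Box: 4.4 × 10 = 44 N down at 4.6 m → arm 2.7 m, τ = 44 × 2.7 = 118.8 N·m clockwise.
Net moment of the loads = 829.2 N·m clockwise.
The upward force F acts at the right end, arm 7.3 m, giving F × 7.3 counterclockwise.
Setting net torque to zero: F × 7.3 = 829.2 → F = 829.2 / 7.3 = 114 N.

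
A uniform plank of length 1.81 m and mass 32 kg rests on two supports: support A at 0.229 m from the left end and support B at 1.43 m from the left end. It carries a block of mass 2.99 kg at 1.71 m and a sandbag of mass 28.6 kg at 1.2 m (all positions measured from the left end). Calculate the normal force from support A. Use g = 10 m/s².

Taking torques about support B:
Beam weight: 32 × 10 = 320 N down at 0.905 m → arm 0.525 m, τ = 320 × 0.525 = 168 N·m counterclockwise.
Block: 2.99 × 10 = 29.9 N down at 1.71 m → arm 0.28 m, τ = 29.9 × 0.28 = 8.372 N·m clockwise.
Sandbag: 28.6 × 10 = 286 N down at 1.2 m → arm 0.23 m, τ = 286 × 0.23 = 65.78 N·m counterclockwise.
Net load moment about support B = 225.4 N·m counterclockwise.
Reaction R at support A is upward at 0.229 m, arm 1.201 m → moment R × 1.201 clockwise.
Στ = 0 ⇒ R × 1.201 = 225.4 ⇒ R = 188 N.

R_A ≈ 188 N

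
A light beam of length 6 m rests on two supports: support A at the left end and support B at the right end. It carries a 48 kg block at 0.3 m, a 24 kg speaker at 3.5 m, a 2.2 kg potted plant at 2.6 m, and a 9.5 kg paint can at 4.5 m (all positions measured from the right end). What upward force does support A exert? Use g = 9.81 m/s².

R_A ≈ 240 N

Take moments about support B.
Block: 48 × 9.81 = 470.9 N down at 0.3 m → arm 0.3 m, τ = 470.9 × 0.3 = 141.3 N·m counterclockwise.
Speaker: 24 × 9.81 = 235.4 N down at 3.5 m → arm 3.5 m, τ = 235.4 × 3.5 = 823.9 N·m counterclockwise.
Potted plant: 2.2 × 9.81 = 21.58 N down at 2.6 m → arm 2.6 m, τ = 21.58 × 2.6 = 56.11 N·m counterclockwise.
Paint can: 9.5 × 9.81 = 93.2 N down at 4.5 m → arm 4.5 m, τ = 93.2 × 4.5 = 419.4 N·m counterclockwise.
Net load moment about support B = 1441 N·m counterclockwise.
Reaction R at support A is upward at 6 m, arm 6 m → moment R × 6 clockwise.
Setting net torque to zero: R × 6 = 1441 → R = 240 N.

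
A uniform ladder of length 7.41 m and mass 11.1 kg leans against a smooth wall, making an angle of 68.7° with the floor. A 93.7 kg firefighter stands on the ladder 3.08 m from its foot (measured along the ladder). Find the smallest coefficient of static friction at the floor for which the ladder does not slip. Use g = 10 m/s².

Taking torques about the foot of the ladder:
Ladder weight 11.1×10 = 111 N acts at 3.705 m along the ladder; its horizontal arm is 3.705·cos68.7° = 1.346 m → τ = 149.4 N·m clockwise.
Firefighter: 93.7×10 = 937 N at 3.08 m → arm 1.119 m → τ = 1049 N·m clockwise.
Wall normal N acts horizontally at the top; its moment arm is the height L sinθ = 7.41·sin68.7° = 6.904 m, counterclockwise.
Setting net torque to zero: N × 6.904 = 1198 → N = 173.5 N.
ΣFx = 0 ⇒ f = N_wall = 173.5 N. ΣFy = 0 ⇒ N_floor = 1048 N.
μ_min = f / N_floor = 173.5 / 1048 = 0.166.

μ_min ≈ 0.166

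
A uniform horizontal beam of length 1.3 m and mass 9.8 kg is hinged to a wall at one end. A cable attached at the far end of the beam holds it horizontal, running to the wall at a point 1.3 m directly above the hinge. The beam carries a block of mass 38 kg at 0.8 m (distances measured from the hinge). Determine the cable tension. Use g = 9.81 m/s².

About the hinge:
Beam weight: 9.8 × 9.81 = 96.14 N down at 0.65 m → arm 0.65 m, τ = 96.14 × 0.65 = 62.49 N·m clockwise.
Block: 38 × 9.81 = 372.8 N down at 0.8 m → arm 0.8 m, τ = 372.8 × 0.8 = 298.2 N·m clockwise.
Total clockwise load moment = 360.7 N·m.
The cable tension T acts at 1.3 m; only its component perpendicular to the beam, T sinθ, produces torque. sinθ = h/√(h²+d²) = 1.3/√(1.3²+1.3²) = 0.7071.
For rotational equilibrium, T × 1.3 × 0.7071 = 360.7, so T = 360.7 / 0.9192 = 392 N.

T ≈ 392 N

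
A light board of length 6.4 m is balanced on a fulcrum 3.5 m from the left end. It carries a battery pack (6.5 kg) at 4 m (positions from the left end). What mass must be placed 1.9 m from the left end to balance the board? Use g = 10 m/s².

m ≈ 2.03 kg

Sum moments about the fulcrum (at 3.5 m from the left end) (the support reaction has zero arm there).
Battery pack: 6.5 × 10 = 65 N down at 4 m → arm 0.5 m, τ = 65 × 0.5 = 32.5 N·m clockwise.
Net moment of known loads = 32.5 N·m clockwise.
An unknown mass m at 1.9 m has arm 1.6 m; its moment is m·g·1.6 counterclockwise.
Στ = 0 ⇒ m × 10 × 1.6 = 32.5 ⇒ m = 32.5 / (10 × 1.6) = 2.03 kg.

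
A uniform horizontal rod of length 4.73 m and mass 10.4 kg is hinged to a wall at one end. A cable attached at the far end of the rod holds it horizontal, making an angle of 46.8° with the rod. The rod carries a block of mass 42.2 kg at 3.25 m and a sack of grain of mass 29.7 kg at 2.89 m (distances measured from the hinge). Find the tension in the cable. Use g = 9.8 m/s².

About the hinge:
Beam weight: 10.4 × 9.8 = 101.9 N down at 2.365 m → arm 2.365 m, τ = 101.9 × 2.365 = 241 N·m clockwise.
Block: 42.2 × 9.8 = 413.6 N down at 3.25 m → arm 3.25 m, τ = 413.6 × 3.25 = 1344 N·m clockwise.
Sack of grain: 29.7 × 9.8 = 291.1 N down at 2.89 m → arm 2.89 m, τ = 291.1 × 2.89 = 841.3 N·m clockwise.
Total clockwise load moment = 2426 N·m.
The cable tension T acts at 4.73 m; only its component perpendicular to the rod, T sinθ, produces torque. sin 46.8° = 0.729.
For rotational equilibrium, T × 4.73 × 0.729 = 2426, so T = 2426 / 3.448 = 704 N.

T ≈ 704 N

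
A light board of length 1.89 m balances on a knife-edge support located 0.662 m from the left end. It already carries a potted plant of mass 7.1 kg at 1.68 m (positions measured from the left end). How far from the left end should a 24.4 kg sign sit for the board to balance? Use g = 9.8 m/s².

x ≈ 0.366 m from the left end

Take moments about the knife-edge support (at 0.662 m from the left end).
Potted plant: 7.1 × 9.8 = 69.58 N down at 1.68 m → arm 1.018 m, τ = 69.58 × 1.018 = 70.83 N·m clockwise.
Net moment of existing loads = 70.83 N·m clockwise.
The sign weighs 24.4 × 9.8 = 239.1 N and must supply an equal counterclockwise moment, so its lever arm about the knife-edge support is 70.83 / 239.1 = 0.296 m.
That puts it at 0.662 − 0.296 = 0.366 m from the left end.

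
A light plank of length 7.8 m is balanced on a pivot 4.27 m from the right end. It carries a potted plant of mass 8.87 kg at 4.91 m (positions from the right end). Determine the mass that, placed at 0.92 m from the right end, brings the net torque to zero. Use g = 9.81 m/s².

m ≈ 1.69 kg

Sum moments about the pivot (at 4.27 m from the right end) (the support reaction has zero arm there).
Potted plant: 8.87 × 9.81 = 87.01 N down at 4.91 m → arm 0.64 m, τ = 87.01 × 0.64 = 55.69 N·m counterclockwise.
Net moment of known loads = 55.69 N·m counterclockwise.
An unknown mass m at 0.92 m has arm 3.35 m; its moment is m·g·3.35 clockwise.
Στ = 0 ⇒ m × 9.81 × 3.35 = 55.69 ⇒ m = 55.69 / (9.81 × 3.35) = 1.69 kg.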